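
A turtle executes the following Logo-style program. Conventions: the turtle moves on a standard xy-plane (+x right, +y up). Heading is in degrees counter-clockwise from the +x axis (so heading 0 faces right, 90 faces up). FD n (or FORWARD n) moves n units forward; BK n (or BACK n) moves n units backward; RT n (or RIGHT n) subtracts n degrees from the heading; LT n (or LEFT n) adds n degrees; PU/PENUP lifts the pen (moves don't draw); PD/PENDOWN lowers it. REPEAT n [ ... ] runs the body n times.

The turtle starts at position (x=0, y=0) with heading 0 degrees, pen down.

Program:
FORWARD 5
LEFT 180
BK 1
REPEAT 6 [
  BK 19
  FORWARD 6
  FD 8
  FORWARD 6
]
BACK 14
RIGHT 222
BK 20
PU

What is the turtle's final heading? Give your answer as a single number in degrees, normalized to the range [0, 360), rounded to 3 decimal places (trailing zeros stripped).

Answer: 318

Derivation:
Executing turtle program step by step:
Start: pos=(0,0), heading=0, pen down
FD 5: (0,0) -> (5,0) [heading=0, draw]
LT 180: heading 0 -> 180
BK 1: (5,0) -> (6,0) [heading=180, draw]
REPEAT 6 [
  -- iteration 1/6 --
  BK 19: (6,0) -> (25,0) [heading=180, draw]
  FD 6: (25,0) -> (19,0) [heading=180, draw]
  FD 8: (19,0) -> (11,0) [heading=180, draw]
  FD 6: (11,0) -> (5,0) [heading=180, draw]
  -- iteration 2/6 --
  BK 19: (5,0) -> (24,0) [heading=180, draw]
  FD 6: (24,0) -> (18,0) [heading=180, draw]
  FD 8: (18,0) -> (10,0) [heading=180, draw]
  FD 6: (10,0) -> (4,0) [heading=180, draw]
  -- iteration 3/6 --
  BK 19: (4,0) -> (23,0) [heading=180, draw]
  FD 6: (23,0) -> (17,0) [heading=180, draw]
  FD 8: (17,0) -> (9,0) [heading=180, draw]
  FD 6: (9,0) -> (3,0) [heading=180, draw]
  -- iteration 4/6 --
  BK 19: (3,0) -> (22,0) [heading=180, draw]
  FD 6: (22,0) -> (16,0) [heading=180, draw]
  FD 8: (16,0) -> (8,0) [heading=180, draw]
  FD 6: (8,0) -> (2,0) [heading=180, draw]
  -- iteration 5/6 --
  BK 19: (2,0) -> (21,0) [heading=180, draw]
  FD 6: (21,0) -> (15,0) [heading=180, draw]
  FD 8: (15,0) -> (7,0) [heading=180, draw]
  FD 6: (7,0) -> (1,0) [heading=180, draw]
  -- iteration 6/6 --
  BK 19: (1,0) -> (20,0) [heading=180, draw]
  FD 6: (20,0) -> (14,0) [heading=180, draw]
  FD 8: (14,0) -> (6,0) [heading=180, draw]
  FD 6: (6,0) -> (0,0) [heading=180, draw]
]
BK 14: (0,0) -> (14,0) [heading=180, draw]
RT 222: heading 180 -> 318
BK 20: (14,0) -> (-0.863,13.383) [heading=318, draw]
PU: pen up
Final: pos=(-0.863,13.383), heading=318, 28 segment(s) drawn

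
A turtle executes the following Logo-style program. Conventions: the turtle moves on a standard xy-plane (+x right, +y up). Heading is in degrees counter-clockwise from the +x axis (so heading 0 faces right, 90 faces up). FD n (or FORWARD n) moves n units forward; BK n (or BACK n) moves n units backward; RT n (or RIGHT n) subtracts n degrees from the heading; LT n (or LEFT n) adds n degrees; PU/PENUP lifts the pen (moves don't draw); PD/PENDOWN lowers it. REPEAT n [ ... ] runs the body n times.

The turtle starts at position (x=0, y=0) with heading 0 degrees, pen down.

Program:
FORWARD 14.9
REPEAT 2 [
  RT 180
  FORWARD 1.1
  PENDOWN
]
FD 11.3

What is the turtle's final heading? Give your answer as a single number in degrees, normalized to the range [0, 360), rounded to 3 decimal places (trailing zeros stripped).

Answer: 0

Derivation:
Executing turtle program step by step:
Start: pos=(0,0), heading=0, pen down
FD 14.9: (0,0) -> (14.9,0) [heading=0, draw]
REPEAT 2 [
  -- iteration 1/2 --
  RT 180: heading 0 -> 180
  FD 1.1: (14.9,0) -> (13.8,0) [heading=180, draw]
  PD: pen down
  -- iteration 2/2 --
  RT 180: heading 180 -> 0
  FD 1.1: (13.8,0) -> (14.9,0) [heading=0, draw]
  PD: pen down
]
FD 11.3: (14.9,0) -> (26.2,0) [heading=0, draw]
Final: pos=(26.2,0), heading=0, 4 segment(s) drawn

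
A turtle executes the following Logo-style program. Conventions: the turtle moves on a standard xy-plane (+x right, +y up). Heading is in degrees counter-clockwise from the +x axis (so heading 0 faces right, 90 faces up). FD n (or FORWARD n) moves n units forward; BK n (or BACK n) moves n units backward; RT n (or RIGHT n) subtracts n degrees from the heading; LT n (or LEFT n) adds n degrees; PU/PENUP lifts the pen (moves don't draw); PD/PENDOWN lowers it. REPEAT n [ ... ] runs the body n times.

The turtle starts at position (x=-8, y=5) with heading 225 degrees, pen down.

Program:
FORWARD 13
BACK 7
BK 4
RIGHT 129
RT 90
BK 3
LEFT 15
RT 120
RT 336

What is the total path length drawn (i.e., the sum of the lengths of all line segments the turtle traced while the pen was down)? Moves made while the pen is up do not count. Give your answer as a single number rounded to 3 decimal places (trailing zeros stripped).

Answer: 27

Derivation:
Executing turtle program step by step:
Start: pos=(-8,5), heading=225, pen down
FD 13: (-8,5) -> (-17.192,-4.192) [heading=225, draw]
BK 7: (-17.192,-4.192) -> (-12.243,0.757) [heading=225, draw]
BK 4: (-12.243,0.757) -> (-9.414,3.586) [heading=225, draw]
RT 129: heading 225 -> 96
RT 90: heading 96 -> 6
BK 3: (-9.414,3.586) -> (-12.398,3.272) [heading=6, draw]
LT 15: heading 6 -> 21
RT 120: heading 21 -> 261
RT 336: heading 261 -> 285
Final: pos=(-12.398,3.272), heading=285, 4 segment(s) drawn

Segment lengths:
  seg 1: (-8,5) -> (-17.192,-4.192), length = 13
  seg 2: (-17.192,-4.192) -> (-12.243,0.757), length = 7
  seg 3: (-12.243,0.757) -> (-9.414,3.586), length = 4
  seg 4: (-9.414,3.586) -> (-12.398,3.272), length = 3
Total = 27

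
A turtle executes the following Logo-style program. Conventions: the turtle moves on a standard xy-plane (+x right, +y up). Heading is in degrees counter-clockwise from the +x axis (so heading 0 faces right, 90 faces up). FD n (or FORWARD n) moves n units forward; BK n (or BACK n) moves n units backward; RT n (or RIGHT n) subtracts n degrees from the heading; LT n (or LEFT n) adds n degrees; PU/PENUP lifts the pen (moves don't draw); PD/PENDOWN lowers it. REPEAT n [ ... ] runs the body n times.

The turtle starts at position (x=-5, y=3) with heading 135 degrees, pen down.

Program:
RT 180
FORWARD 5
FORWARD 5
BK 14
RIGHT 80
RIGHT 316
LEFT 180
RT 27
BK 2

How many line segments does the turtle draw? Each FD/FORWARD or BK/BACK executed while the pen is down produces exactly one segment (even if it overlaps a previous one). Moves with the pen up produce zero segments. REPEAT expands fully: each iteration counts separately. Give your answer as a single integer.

Answer: 4

Derivation:
Executing turtle program step by step:
Start: pos=(-5,3), heading=135, pen down
RT 180: heading 135 -> 315
FD 5: (-5,3) -> (-1.464,-0.536) [heading=315, draw]
FD 5: (-1.464,-0.536) -> (2.071,-4.071) [heading=315, draw]
BK 14: (2.071,-4.071) -> (-7.828,5.828) [heading=315, draw]
RT 80: heading 315 -> 235
RT 316: heading 235 -> 279
LT 180: heading 279 -> 99
RT 27: heading 99 -> 72
BK 2: (-7.828,5.828) -> (-8.446,3.926) [heading=72, draw]
Final: pos=(-8.446,3.926), heading=72, 4 segment(s) drawn
Segments drawn: 4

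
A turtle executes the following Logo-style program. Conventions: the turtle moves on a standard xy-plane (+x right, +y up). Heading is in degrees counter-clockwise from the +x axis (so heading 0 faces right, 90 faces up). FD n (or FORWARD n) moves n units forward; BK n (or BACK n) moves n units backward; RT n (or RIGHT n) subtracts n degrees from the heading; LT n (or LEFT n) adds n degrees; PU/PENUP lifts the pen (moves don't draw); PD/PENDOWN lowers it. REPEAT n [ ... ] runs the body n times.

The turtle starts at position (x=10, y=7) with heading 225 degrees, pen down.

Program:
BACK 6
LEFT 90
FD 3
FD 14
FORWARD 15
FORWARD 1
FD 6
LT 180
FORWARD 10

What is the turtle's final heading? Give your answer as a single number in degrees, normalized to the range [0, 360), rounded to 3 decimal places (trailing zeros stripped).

Answer: 135

Derivation:
Executing turtle program step by step:
Start: pos=(10,7), heading=225, pen down
BK 6: (10,7) -> (14.243,11.243) [heading=225, draw]
LT 90: heading 225 -> 315
FD 3: (14.243,11.243) -> (16.364,9.121) [heading=315, draw]
FD 14: (16.364,9.121) -> (26.263,-0.778) [heading=315, draw]
FD 15: (26.263,-0.778) -> (36.87,-11.385) [heading=315, draw]
FD 1: (36.87,-11.385) -> (37.577,-12.092) [heading=315, draw]
FD 6: (37.577,-12.092) -> (41.82,-16.335) [heading=315, draw]
LT 180: heading 315 -> 135
FD 10: (41.82,-16.335) -> (34.749,-9.263) [heading=135, draw]
Final: pos=(34.749,-9.263), heading=135, 7 segment(s) drawn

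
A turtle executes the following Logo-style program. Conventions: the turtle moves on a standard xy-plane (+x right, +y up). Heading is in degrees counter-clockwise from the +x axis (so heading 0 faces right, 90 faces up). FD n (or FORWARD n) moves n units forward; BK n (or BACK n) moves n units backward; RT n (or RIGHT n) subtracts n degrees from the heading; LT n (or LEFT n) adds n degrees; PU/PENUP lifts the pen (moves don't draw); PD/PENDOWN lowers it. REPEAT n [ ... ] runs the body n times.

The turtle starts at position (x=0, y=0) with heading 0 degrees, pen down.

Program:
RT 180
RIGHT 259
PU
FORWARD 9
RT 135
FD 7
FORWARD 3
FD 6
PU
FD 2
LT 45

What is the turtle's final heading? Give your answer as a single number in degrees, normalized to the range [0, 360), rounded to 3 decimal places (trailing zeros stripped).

Answer: 191

Derivation:
Executing turtle program step by step:
Start: pos=(0,0), heading=0, pen down
RT 180: heading 0 -> 180
RT 259: heading 180 -> 281
PU: pen up
FD 9: (0,0) -> (1.717,-8.835) [heading=281, move]
RT 135: heading 281 -> 146
FD 7: (1.717,-8.835) -> (-4.086,-4.92) [heading=146, move]
FD 3: (-4.086,-4.92) -> (-6.573,-3.243) [heading=146, move]
FD 6: (-6.573,-3.243) -> (-11.547,0.112) [heading=146, move]
PU: pen up
FD 2: (-11.547,0.112) -> (-13.205,1.231) [heading=146, move]
LT 45: heading 146 -> 191
Final: pos=(-13.205,1.231), heading=191, 0 segment(s) drawn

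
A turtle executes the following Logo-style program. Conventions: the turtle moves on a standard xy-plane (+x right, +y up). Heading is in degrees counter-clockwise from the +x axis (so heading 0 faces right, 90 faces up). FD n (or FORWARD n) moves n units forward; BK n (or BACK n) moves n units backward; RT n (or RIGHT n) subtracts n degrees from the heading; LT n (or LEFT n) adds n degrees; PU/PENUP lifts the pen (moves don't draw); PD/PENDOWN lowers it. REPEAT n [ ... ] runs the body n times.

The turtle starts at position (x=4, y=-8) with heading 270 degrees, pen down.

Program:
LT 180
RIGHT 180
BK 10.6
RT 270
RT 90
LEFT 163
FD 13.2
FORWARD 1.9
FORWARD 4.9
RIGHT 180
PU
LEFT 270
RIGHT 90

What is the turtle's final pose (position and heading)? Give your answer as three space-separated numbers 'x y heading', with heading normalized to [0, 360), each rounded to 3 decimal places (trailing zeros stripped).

Answer: 9.847 21.726 73

Derivation:
Executing turtle program step by step:
Start: pos=(4,-8), heading=270, pen down
LT 180: heading 270 -> 90
RT 180: heading 90 -> 270
BK 10.6: (4,-8) -> (4,2.6) [heading=270, draw]
RT 270: heading 270 -> 0
RT 90: heading 0 -> 270
LT 163: heading 270 -> 73
FD 13.2: (4,2.6) -> (7.859,15.223) [heading=73, draw]
FD 1.9: (7.859,15.223) -> (8.415,17.04) [heading=73, draw]
FD 4.9: (8.415,17.04) -> (9.847,21.726) [heading=73, draw]
RT 180: heading 73 -> 253
PU: pen up
LT 270: heading 253 -> 163
RT 90: heading 163 -> 73
Final: pos=(9.847,21.726), heading=73, 4 segment(s) drawn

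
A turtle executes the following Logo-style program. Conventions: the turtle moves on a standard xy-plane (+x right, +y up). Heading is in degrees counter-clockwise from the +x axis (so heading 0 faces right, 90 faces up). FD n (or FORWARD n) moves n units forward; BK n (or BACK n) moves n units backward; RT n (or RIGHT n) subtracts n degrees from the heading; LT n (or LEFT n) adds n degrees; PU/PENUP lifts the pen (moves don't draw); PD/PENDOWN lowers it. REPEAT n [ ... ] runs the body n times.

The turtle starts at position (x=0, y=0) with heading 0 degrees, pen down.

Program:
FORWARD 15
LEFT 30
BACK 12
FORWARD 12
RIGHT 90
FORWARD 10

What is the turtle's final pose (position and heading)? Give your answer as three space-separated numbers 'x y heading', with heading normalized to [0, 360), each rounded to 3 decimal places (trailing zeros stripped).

Answer: 20 -8.66 300

Derivation:
Executing turtle program step by step:
Start: pos=(0,0), heading=0, pen down
FD 15: (0,0) -> (15,0) [heading=0, draw]
LT 30: heading 0 -> 30
BK 12: (15,0) -> (4.608,-6) [heading=30, draw]
FD 12: (4.608,-6) -> (15,0) [heading=30, draw]
RT 90: heading 30 -> 300
FD 10: (15,0) -> (20,-8.66) [heading=300, draw]
Final: pos=(20,-8.66), heading=300, 4 segment(s) drawn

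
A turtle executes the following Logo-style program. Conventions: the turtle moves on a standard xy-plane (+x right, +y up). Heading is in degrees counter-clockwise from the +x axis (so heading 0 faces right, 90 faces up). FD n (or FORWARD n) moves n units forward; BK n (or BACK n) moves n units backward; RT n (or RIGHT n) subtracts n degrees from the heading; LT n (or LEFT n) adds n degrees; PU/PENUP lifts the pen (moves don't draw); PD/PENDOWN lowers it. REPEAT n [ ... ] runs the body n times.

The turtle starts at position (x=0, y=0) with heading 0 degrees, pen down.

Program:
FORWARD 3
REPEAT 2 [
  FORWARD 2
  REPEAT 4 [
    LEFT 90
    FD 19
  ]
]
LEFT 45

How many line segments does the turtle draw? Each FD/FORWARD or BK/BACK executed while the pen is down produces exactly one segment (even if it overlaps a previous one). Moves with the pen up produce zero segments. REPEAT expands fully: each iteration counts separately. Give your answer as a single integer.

Executing turtle program step by step:
Start: pos=(0,0), heading=0, pen down
FD 3: (0,0) -> (3,0) [heading=0, draw]
REPEAT 2 [
  -- iteration 1/2 --
  FD 2: (3,0) -> (5,0) [heading=0, draw]
  REPEAT 4 [
    -- iteration 1/4 --
    LT 90: heading 0 -> 90
    FD 19: (5,0) -> (5,19) [heading=90, draw]
    -- iteration 2/4 --
    LT 90: heading 90 -> 180
    FD 19: (5,19) -> (-14,19) [heading=180, draw]
    -- iteration 3/4 --
    LT 90: heading 180 -> 270
    FD 19: (-14,19) -> (-14,0) [heading=270, draw]
    -- iteration 4/4 --
    LT 90: heading 270 -> 0
    FD 19: (-14,0) -> (5,0) [heading=0, draw]
  ]
  -- iteration 2/2 --
  FD 2: (5,0) -> (7,0) [heading=0, draw]
  REPEAT 4 [
    -- iteration 1/4 --
    LT 90: heading 0 -> 90
    FD 19: (7,0) -> (7,19) [heading=90, draw]
    -- iteration 2/4 --
    LT 90: heading 90 -> 180
    FD 19: (7,19) -> (-12,19) [heading=180, draw]
    -- iteration 3/4 --
    LT 90: heading 180 -> 270
    FD 19: (-12,19) -> (-12,0) [heading=270, draw]
    -- iteration 4/4 --
    LT 90: heading 270 -> 0
    FD 19: (-12,0) -> (7,0) [heading=0, draw]
  ]
]
LT 45: heading 0 -> 45
Final: pos=(7,0), heading=45, 11 segment(s) drawn
Segments drawn: 11

Answer: 11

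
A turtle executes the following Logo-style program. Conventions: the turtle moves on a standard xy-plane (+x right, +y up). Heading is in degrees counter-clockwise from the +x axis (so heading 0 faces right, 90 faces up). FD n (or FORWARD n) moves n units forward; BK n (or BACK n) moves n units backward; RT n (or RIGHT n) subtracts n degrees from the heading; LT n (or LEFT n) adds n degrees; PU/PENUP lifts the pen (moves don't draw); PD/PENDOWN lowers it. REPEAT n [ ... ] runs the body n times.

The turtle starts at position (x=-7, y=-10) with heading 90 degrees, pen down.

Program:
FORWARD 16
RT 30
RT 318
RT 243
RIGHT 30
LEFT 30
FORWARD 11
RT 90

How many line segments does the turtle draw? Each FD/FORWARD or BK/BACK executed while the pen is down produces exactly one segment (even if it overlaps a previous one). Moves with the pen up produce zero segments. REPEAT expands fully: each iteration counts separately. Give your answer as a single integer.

Answer: 2

Derivation:
Executing turtle program step by step:
Start: pos=(-7,-10), heading=90, pen down
FD 16: (-7,-10) -> (-7,6) [heading=90, draw]
RT 30: heading 90 -> 60
RT 318: heading 60 -> 102
RT 243: heading 102 -> 219
RT 30: heading 219 -> 189
LT 30: heading 189 -> 219
FD 11: (-7,6) -> (-15.549,-0.923) [heading=219, draw]
RT 90: heading 219 -> 129
Final: pos=(-15.549,-0.923), heading=129, 2 segment(s) drawn
Segments drawn: 2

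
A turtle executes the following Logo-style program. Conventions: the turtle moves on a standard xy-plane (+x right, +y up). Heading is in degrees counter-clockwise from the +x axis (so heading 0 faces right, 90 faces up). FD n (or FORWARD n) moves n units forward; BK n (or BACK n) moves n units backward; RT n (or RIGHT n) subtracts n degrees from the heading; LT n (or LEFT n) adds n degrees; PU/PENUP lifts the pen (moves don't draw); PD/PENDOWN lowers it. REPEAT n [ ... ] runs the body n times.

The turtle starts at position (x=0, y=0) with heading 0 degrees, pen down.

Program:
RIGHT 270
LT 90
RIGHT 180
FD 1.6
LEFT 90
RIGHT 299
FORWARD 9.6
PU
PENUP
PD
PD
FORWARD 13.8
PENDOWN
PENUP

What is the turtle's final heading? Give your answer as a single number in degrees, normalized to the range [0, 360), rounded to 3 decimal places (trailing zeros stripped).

Executing turtle program step by step:
Start: pos=(0,0), heading=0, pen down
RT 270: heading 0 -> 90
LT 90: heading 90 -> 180
RT 180: heading 180 -> 0
FD 1.6: (0,0) -> (1.6,0) [heading=0, draw]
LT 90: heading 0 -> 90
RT 299: heading 90 -> 151
FD 9.6: (1.6,0) -> (-6.796,4.654) [heading=151, draw]
PU: pen up
PU: pen up
PD: pen down
PD: pen down
FD 13.8: (-6.796,4.654) -> (-18.866,11.345) [heading=151, draw]
PD: pen down
PU: pen up
Final: pos=(-18.866,11.345), heading=151, 3 segment(s) drawn

Answer: 151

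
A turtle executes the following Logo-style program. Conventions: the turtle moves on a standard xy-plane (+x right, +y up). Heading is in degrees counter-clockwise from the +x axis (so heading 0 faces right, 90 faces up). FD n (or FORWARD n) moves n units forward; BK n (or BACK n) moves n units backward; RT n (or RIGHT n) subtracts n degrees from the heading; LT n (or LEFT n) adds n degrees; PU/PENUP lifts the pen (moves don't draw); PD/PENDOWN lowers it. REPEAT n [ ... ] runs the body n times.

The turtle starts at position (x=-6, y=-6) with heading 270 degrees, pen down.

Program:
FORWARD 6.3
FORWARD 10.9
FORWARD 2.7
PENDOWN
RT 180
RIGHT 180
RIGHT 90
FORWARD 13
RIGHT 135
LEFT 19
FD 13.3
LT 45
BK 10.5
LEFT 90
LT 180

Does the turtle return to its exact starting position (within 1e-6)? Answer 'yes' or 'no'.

Executing turtle program step by step:
Start: pos=(-6,-6), heading=270, pen down
FD 6.3: (-6,-6) -> (-6,-12.3) [heading=270, draw]
FD 10.9: (-6,-12.3) -> (-6,-23.2) [heading=270, draw]
FD 2.7: (-6,-23.2) -> (-6,-25.9) [heading=270, draw]
PD: pen down
RT 180: heading 270 -> 90
RT 180: heading 90 -> 270
RT 90: heading 270 -> 180
FD 13: (-6,-25.9) -> (-19,-25.9) [heading=180, draw]
RT 135: heading 180 -> 45
LT 19: heading 45 -> 64
FD 13.3: (-19,-25.9) -> (-13.17,-13.946) [heading=64, draw]
LT 45: heading 64 -> 109
BK 10.5: (-13.17,-13.946) -> (-9.751,-23.874) [heading=109, draw]
LT 90: heading 109 -> 199
LT 180: heading 199 -> 19
Final: pos=(-9.751,-23.874), heading=19, 6 segment(s) drawn

Start position: (-6, -6)
Final position: (-9.751, -23.874)
Distance = 18.263; >= 1e-6 -> NOT closed

Answer: no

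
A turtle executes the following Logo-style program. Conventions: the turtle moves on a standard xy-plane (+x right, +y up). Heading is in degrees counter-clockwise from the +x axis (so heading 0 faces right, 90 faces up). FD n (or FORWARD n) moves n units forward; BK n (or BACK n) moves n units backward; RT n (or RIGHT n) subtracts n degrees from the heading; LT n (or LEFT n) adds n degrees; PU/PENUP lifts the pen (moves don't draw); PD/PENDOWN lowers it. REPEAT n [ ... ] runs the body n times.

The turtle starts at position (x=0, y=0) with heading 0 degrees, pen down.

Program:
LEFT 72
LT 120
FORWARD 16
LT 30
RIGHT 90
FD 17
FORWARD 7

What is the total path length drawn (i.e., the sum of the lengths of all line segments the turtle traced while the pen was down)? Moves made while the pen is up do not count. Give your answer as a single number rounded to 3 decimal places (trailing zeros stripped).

Executing turtle program step by step:
Start: pos=(0,0), heading=0, pen down
LT 72: heading 0 -> 72
LT 120: heading 72 -> 192
FD 16: (0,0) -> (-15.65,-3.327) [heading=192, draw]
LT 30: heading 192 -> 222
RT 90: heading 222 -> 132
FD 17: (-15.65,-3.327) -> (-27.026,9.307) [heading=132, draw]
FD 7: (-27.026,9.307) -> (-31.709,14.509) [heading=132, draw]
Final: pos=(-31.709,14.509), heading=132, 3 segment(s) drawn

Segment lengths:
  seg 1: (0,0) -> (-15.65,-3.327), length = 16
  seg 2: (-15.65,-3.327) -> (-27.026,9.307), length = 17
  seg 3: (-27.026,9.307) -> (-31.709,14.509), length = 7
Total = 40

Answer: 40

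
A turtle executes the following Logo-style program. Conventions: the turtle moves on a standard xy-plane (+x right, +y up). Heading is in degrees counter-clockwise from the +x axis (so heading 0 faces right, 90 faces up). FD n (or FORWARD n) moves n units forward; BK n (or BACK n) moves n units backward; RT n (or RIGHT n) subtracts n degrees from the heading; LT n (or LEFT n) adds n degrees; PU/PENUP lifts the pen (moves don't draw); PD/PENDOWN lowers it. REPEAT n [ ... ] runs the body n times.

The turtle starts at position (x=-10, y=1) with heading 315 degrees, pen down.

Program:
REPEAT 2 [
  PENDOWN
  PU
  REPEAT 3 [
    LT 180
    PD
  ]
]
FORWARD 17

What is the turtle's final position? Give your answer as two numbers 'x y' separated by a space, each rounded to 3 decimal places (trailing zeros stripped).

Answer: 2.021 -11.021

Derivation:
Executing turtle program step by step:
Start: pos=(-10,1), heading=315, pen down
REPEAT 2 [
  -- iteration 1/2 --
  PD: pen down
  PU: pen up
  REPEAT 3 [
    -- iteration 1/3 --
    LT 180: heading 315 -> 135
    PD: pen down
    -- iteration 2/3 --
    LT 180: heading 135 -> 315
    PD: pen down
    -- iteration 3/3 --
    LT 180: heading 315 -> 135
    PD: pen down
  ]
  -- iteration 2/2 --
  PD: pen down
  PU: pen up
  REPEAT 3 [
    -- iteration 1/3 --
    LT 180: heading 135 -> 315
    PD: pen down
    -- iteration 2/3 --
    LT 180: heading 315 -> 135
    PD: pen down
    -- iteration 3/3 --
    LT 180: heading 135 -> 315
    PD: pen down
  ]
]
FD 17: (-10,1) -> (2.021,-11.021) [heading=315, draw]
Final: pos=(2.021,-11.021), heading=315, 1 segment(s) drawn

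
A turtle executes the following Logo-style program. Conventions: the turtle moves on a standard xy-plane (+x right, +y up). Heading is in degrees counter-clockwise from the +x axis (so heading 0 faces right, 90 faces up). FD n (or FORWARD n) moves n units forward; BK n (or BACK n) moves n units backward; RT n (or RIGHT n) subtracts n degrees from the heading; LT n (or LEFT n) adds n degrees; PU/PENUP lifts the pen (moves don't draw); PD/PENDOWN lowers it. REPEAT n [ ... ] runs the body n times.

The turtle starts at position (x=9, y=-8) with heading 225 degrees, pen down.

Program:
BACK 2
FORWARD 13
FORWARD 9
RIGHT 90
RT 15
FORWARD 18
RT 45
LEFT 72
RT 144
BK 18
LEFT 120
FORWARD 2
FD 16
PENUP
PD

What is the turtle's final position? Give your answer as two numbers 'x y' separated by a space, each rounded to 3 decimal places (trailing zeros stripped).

Executing turtle program step by step:
Start: pos=(9,-8), heading=225, pen down
BK 2: (9,-8) -> (10.414,-6.586) [heading=225, draw]
FD 13: (10.414,-6.586) -> (1.222,-15.778) [heading=225, draw]
FD 9: (1.222,-15.778) -> (-5.142,-22.142) [heading=225, draw]
RT 90: heading 225 -> 135
RT 15: heading 135 -> 120
FD 18: (-5.142,-22.142) -> (-14.142,-6.554) [heading=120, draw]
RT 45: heading 120 -> 75
LT 72: heading 75 -> 147
RT 144: heading 147 -> 3
BK 18: (-14.142,-6.554) -> (-32.117,-7.496) [heading=3, draw]
LT 120: heading 3 -> 123
FD 2: (-32.117,-7.496) -> (-33.207,-5.818) [heading=123, draw]
FD 16: (-33.207,-5.818) -> (-41.921,7.6) [heading=123, draw]
PU: pen up
PD: pen down
Final: pos=(-41.921,7.6), heading=123, 7 segment(s) drawn

Answer: -41.921 7.6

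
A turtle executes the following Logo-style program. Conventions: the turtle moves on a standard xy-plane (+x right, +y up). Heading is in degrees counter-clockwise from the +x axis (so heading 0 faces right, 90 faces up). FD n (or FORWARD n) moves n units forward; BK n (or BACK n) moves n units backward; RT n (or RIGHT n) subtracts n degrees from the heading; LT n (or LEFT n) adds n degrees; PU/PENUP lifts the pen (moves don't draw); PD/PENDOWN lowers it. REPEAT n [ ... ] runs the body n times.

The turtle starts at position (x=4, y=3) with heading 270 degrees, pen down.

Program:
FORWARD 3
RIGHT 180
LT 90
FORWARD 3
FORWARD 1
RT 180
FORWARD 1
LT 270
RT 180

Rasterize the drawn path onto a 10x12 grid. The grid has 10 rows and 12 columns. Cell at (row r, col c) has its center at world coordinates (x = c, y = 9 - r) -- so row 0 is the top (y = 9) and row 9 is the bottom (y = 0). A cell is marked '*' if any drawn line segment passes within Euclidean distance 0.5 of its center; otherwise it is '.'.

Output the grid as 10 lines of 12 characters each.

Answer: ............
............
............
............
............
............
....*.......
....*.......
....*.......
*****.......

Derivation:
Segment 0: (4,3) -> (4,0)
Segment 1: (4,0) -> (1,0)
Segment 2: (1,0) -> (-0,0)
Segment 3: (-0,0) -> (1,0)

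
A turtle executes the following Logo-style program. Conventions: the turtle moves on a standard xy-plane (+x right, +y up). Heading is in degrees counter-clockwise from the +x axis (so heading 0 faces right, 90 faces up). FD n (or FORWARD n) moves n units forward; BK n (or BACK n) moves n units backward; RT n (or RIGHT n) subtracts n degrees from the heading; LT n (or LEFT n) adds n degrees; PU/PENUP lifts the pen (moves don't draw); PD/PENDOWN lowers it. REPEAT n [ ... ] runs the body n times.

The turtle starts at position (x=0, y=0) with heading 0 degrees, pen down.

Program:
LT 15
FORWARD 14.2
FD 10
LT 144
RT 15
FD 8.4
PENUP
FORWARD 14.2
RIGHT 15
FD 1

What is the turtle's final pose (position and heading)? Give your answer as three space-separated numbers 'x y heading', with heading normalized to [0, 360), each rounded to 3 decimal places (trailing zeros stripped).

Answer: 4.462 20.325 129

Derivation:
Executing turtle program step by step:
Start: pos=(0,0), heading=0, pen down
LT 15: heading 0 -> 15
FD 14.2: (0,0) -> (13.716,3.675) [heading=15, draw]
FD 10: (13.716,3.675) -> (23.375,6.263) [heading=15, draw]
LT 144: heading 15 -> 159
RT 15: heading 159 -> 144
FD 8.4: (23.375,6.263) -> (16.58,11.201) [heading=144, draw]
PU: pen up
FD 14.2: (16.58,11.201) -> (5.092,19.547) [heading=144, move]
RT 15: heading 144 -> 129
FD 1: (5.092,19.547) -> (4.462,20.325) [heading=129, move]
Final: pos=(4.462,20.325), heading=129, 3 segment(s) drawn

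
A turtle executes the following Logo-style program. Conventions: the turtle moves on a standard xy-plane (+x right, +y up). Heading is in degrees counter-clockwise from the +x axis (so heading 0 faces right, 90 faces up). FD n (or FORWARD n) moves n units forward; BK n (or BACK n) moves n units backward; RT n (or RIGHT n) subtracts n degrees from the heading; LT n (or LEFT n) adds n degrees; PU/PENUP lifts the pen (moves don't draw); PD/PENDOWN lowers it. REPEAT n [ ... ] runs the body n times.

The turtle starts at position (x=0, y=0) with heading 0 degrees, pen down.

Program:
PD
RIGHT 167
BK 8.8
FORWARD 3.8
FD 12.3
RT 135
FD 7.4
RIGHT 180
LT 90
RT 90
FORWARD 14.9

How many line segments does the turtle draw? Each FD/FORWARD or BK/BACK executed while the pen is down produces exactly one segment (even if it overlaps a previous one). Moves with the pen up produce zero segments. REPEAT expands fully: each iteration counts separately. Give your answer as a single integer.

Answer: 5

Derivation:
Executing turtle program step by step:
Start: pos=(0,0), heading=0, pen down
PD: pen down
RT 167: heading 0 -> 193
BK 8.8: (0,0) -> (8.574,1.98) [heading=193, draw]
FD 3.8: (8.574,1.98) -> (4.872,1.125) [heading=193, draw]
FD 12.3: (4.872,1.125) -> (-7.113,-1.642) [heading=193, draw]
RT 135: heading 193 -> 58
FD 7.4: (-7.113,-1.642) -> (-3.191,4.633) [heading=58, draw]
RT 180: heading 58 -> 238
LT 90: heading 238 -> 328
RT 90: heading 328 -> 238
FD 14.9: (-3.191,4.633) -> (-11.087,-8.003) [heading=238, draw]
Final: pos=(-11.087,-8.003), heading=238, 5 segment(s) drawn
Segments drawn: 5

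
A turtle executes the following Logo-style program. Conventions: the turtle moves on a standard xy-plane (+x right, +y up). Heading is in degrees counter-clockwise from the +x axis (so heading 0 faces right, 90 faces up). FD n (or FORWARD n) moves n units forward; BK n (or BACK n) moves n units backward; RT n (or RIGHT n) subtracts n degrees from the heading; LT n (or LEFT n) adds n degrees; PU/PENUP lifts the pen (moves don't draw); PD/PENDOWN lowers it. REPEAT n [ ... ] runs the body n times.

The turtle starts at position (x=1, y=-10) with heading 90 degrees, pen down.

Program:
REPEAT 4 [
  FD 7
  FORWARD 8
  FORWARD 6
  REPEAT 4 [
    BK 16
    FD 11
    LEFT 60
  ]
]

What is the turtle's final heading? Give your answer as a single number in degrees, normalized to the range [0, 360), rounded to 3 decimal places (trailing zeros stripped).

Answer: 330

Derivation:
Executing turtle program step by step:
Start: pos=(1,-10), heading=90, pen down
REPEAT 4 [
  -- iteration 1/4 --
  FD 7: (1,-10) -> (1,-3) [heading=90, draw]
  FD 8: (1,-3) -> (1,5) [heading=90, draw]
  FD 6: (1,5) -> (1,11) [heading=90, draw]
  REPEAT 4 [
    -- iteration 1/4 --
    BK 16: (1,11) -> (1,-5) [heading=90, draw]
    FD 11: (1,-5) -> (1,6) [heading=90, draw]
    LT 60: heading 90 -> 150
    -- iteration 2/4 --
    BK 16: (1,6) -> (14.856,-2) [heading=150, draw]
    FD 11: (14.856,-2) -> (5.33,3.5) [heading=150, draw]
    LT 60: heading 150 -> 210
    -- iteration 3/4 --
    BK 16: (5.33,3.5) -> (19.187,11.5) [heading=210, draw]
    FD 11: (19.187,11.5) -> (9.66,6) [heading=210, draw]
    LT 60: heading 210 -> 270
    -- iteration 4/4 --
    BK 16: (9.66,6) -> (9.66,22) [heading=270, draw]
    FD 11: (9.66,22) -> (9.66,11) [heading=270, draw]
    LT 60: heading 270 -> 330
  ]
  -- iteration 2/4 --
  FD 7: (9.66,11) -> (15.722,7.5) [heading=330, draw]
  FD 8: (15.722,7.5) -> (22.651,3.5) [heading=330, draw]
  FD 6: (22.651,3.5) -> (27.847,0.5) [heading=330, draw]
  REPEAT 4 [
    -- iteration 1/4 --
    BK 16: (27.847,0.5) -> (13.99,8.5) [heading=330, draw]
    FD 11: (13.99,8.5) -> (23.517,3) [heading=330, draw]
    LT 60: heading 330 -> 30
    -- iteration 2/4 --
    BK 16: (23.517,3) -> (9.66,-5) [heading=30, draw]
    FD 11: (9.66,-5) -> (19.187,0.5) [heading=30, draw]
    LT 60: heading 30 -> 90
    -- iteration 3/4 --
    BK 16: (19.187,0.5) -> (19.187,-15.5) [heading=90, draw]
    FD 11: (19.187,-15.5) -> (19.187,-4.5) [heading=90, draw]
    LT 60: heading 90 -> 150
    -- iteration 4/4 --
    BK 16: (19.187,-4.5) -> (33.043,-12.5) [heading=150, draw]
    FD 11: (33.043,-12.5) -> (23.517,-7) [heading=150, draw]
    LT 60: heading 150 -> 210
  ]
  -- iteration 3/4 --
  FD 7: (23.517,-7) -> (17.454,-10.5) [heading=210, draw]
  FD 8: (17.454,-10.5) -> (10.526,-14.5) [heading=210, draw]
  FD 6: (10.526,-14.5) -> (5.33,-17.5) [heading=210, draw]
  REPEAT 4 [
    -- iteration 1/4 --
    BK 16: (5.33,-17.5) -> (19.187,-9.5) [heading=210, draw]
    FD 11: (19.187,-9.5) -> (9.66,-15) [heading=210, draw]
    LT 60: heading 210 -> 270
    -- iteration 2/4 --
    BK 16: (9.66,-15) -> (9.66,1) [heading=270, draw]
    FD 11: (9.66,1) -> (9.66,-10) [heading=270, draw]
    LT 60: heading 270 -> 330
    -- iteration 3/4 --
    BK 16: (9.66,-10) -> (-4.196,-2) [heading=330, draw]
    FD 11: (-4.196,-2) -> (5.33,-7.5) [heading=330, draw]
    LT 60: heading 330 -> 30
    -- iteration 4/4 --
    BK 16: (5.33,-7.5) -> (-8.526,-15.5) [heading=30, draw]
    FD 11: (-8.526,-15.5) -> (1,-10) [heading=30, draw]
    LT 60: heading 30 -> 90
  ]
  -- iteration 4/4 --
  FD 7: (1,-10) -> (1,-3) [heading=90, draw]
  FD 8: (1,-3) -> (1,5) [heading=90, draw]
  FD 6: (1,5) -> (1,11) [heading=90, draw]
  REPEAT 4 [
    -- iteration 1/4 --
    BK 16: (1,11) -> (1,-5) [heading=90, draw]
    FD 11: (1,-5) -> (1,6) [heading=90, draw]
    LT 60: heading 90 -> 150
    -- iteration 2/4 --
    BK 16: (1,6) -> (14.856,-2) [heading=150, draw]
    FD 11: (14.856,-2) -> (5.33,3.5) [heading=150, draw]
    LT 60: heading 150 -> 210
    -- iteration 3/4 --
    BK 16: (5.33,3.5) -> (19.187,11.5) [heading=210, draw]
    FD 11: (19.187,11.5) -> (9.66,6) [heading=210, draw]
    LT 60: heading 210 -> 270
    -- iteration 4/4 --
    BK 16: (9.66,6) -> (9.66,22) [heading=270, draw]
    FD 11: (9.66,22) -> (9.66,11) [heading=270, draw]
    LT 60: heading 270 -> 330
  ]
]
Final: pos=(9.66,11), heading=330, 44 segment(s) drawn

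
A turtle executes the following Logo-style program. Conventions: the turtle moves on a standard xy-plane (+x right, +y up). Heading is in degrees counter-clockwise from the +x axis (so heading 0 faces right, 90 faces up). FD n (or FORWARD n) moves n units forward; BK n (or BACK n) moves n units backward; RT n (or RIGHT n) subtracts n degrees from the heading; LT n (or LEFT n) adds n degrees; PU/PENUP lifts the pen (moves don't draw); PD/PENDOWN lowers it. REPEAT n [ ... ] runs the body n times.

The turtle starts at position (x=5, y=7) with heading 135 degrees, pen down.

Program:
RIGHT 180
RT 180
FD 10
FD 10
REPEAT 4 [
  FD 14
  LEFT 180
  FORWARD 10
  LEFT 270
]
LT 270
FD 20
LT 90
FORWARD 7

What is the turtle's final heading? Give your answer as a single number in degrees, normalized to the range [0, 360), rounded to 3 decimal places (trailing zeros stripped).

Answer: 135

Derivation:
Executing turtle program step by step:
Start: pos=(5,7), heading=135, pen down
RT 180: heading 135 -> 315
RT 180: heading 315 -> 135
FD 10: (5,7) -> (-2.071,14.071) [heading=135, draw]
FD 10: (-2.071,14.071) -> (-9.142,21.142) [heading=135, draw]
REPEAT 4 [
  -- iteration 1/4 --
  FD 14: (-9.142,21.142) -> (-19.042,31.042) [heading=135, draw]
  LT 180: heading 135 -> 315
  FD 10: (-19.042,31.042) -> (-11.971,23.971) [heading=315, draw]
  LT 270: heading 315 -> 225
  -- iteration 2/4 --
  FD 14: (-11.971,23.971) -> (-21.87,14.071) [heading=225, draw]
  LT 180: heading 225 -> 45
  FD 10: (-21.87,14.071) -> (-14.799,21.142) [heading=45, draw]
  LT 270: heading 45 -> 315
  -- iteration 3/4 --
  FD 14: (-14.799,21.142) -> (-4.899,11.243) [heading=315, draw]
  LT 180: heading 315 -> 135
  FD 10: (-4.899,11.243) -> (-11.971,18.314) [heading=135, draw]
  LT 270: heading 135 -> 45
  -- iteration 4/4 --
  FD 14: (-11.971,18.314) -> (-2.071,28.213) [heading=45, draw]
  LT 180: heading 45 -> 225
  FD 10: (-2.071,28.213) -> (-9.142,21.142) [heading=225, draw]
  LT 270: heading 225 -> 135
]
LT 270: heading 135 -> 45
FD 20: (-9.142,21.142) -> (5,35.284) [heading=45, draw]
LT 90: heading 45 -> 135
FD 7: (5,35.284) -> (0.05,40.234) [heading=135, draw]
Final: pos=(0.05,40.234), heading=135, 12 segment(s) drawn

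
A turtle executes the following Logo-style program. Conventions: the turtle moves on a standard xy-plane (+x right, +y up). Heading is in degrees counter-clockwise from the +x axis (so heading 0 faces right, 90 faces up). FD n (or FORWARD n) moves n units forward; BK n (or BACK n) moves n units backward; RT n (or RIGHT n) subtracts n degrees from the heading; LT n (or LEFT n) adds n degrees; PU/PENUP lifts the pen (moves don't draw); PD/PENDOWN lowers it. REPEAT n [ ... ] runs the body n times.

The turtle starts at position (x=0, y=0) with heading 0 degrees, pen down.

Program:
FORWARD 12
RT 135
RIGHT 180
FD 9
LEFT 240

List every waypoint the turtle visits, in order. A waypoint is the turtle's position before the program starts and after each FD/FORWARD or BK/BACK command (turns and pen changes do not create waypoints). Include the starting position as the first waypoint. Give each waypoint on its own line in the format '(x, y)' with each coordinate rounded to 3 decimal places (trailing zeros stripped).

Executing turtle program step by step:
Start: pos=(0,0), heading=0, pen down
FD 12: (0,0) -> (12,0) [heading=0, draw]
RT 135: heading 0 -> 225
RT 180: heading 225 -> 45
FD 9: (12,0) -> (18.364,6.364) [heading=45, draw]
LT 240: heading 45 -> 285
Final: pos=(18.364,6.364), heading=285, 2 segment(s) drawn
Waypoints (3 total):
(0, 0)
(12, 0)
(18.364, 6.364)

Answer: (0, 0)
(12, 0)
(18.364, 6.364)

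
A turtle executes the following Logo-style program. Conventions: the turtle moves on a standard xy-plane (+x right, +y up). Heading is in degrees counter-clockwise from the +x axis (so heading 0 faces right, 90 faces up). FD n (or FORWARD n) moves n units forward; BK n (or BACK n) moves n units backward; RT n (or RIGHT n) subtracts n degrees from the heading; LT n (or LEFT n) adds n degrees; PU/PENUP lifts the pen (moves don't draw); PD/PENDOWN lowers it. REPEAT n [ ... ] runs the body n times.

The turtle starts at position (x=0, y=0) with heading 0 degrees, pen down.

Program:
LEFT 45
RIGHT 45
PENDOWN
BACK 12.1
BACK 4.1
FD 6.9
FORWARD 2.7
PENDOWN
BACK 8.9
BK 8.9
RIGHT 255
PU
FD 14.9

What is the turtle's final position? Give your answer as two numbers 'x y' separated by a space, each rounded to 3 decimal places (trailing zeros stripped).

Answer: -28.256 14.392

Derivation:
Executing turtle program step by step:
Start: pos=(0,0), heading=0, pen down
LT 45: heading 0 -> 45
RT 45: heading 45 -> 0
PD: pen down
BK 12.1: (0,0) -> (-12.1,0) [heading=0, draw]
BK 4.1: (-12.1,0) -> (-16.2,0) [heading=0, draw]
FD 6.9: (-16.2,0) -> (-9.3,0) [heading=0, draw]
FD 2.7: (-9.3,0) -> (-6.6,0) [heading=0, draw]
PD: pen down
BK 8.9: (-6.6,0) -> (-15.5,0) [heading=0, draw]
BK 8.9: (-15.5,0) -> (-24.4,0) [heading=0, draw]
RT 255: heading 0 -> 105
PU: pen up
FD 14.9: (-24.4,0) -> (-28.256,14.392) [heading=105, move]
Final: pos=(-28.256,14.392), heading=105, 6 segment(s) drawn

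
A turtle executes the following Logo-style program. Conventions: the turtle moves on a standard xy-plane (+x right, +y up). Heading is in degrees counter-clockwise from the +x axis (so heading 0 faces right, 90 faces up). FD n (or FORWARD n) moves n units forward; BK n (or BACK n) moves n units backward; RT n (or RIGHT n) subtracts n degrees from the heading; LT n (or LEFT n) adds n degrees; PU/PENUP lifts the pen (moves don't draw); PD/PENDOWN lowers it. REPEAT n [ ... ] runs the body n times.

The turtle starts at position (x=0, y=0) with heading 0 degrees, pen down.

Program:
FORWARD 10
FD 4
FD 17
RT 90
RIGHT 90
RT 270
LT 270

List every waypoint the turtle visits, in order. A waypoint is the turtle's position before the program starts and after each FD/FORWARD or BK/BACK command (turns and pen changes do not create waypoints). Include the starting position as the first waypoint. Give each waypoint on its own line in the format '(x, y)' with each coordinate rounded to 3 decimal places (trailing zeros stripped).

Executing turtle program step by step:
Start: pos=(0,0), heading=0, pen down
FD 10: (0,0) -> (10,0) [heading=0, draw]
FD 4: (10,0) -> (14,0) [heading=0, draw]
FD 17: (14,0) -> (31,0) [heading=0, draw]
RT 90: heading 0 -> 270
RT 90: heading 270 -> 180
RT 270: heading 180 -> 270
LT 270: heading 270 -> 180
Final: pos=(31,0), heading=180, 3 segment(s) drawn
Waypoints (4 total):
(0, 0)
(10, 0)
(14, 0)
(31, 0)

Answer: (0, 0)
(10, 0)
(14, 0)
(31, 0)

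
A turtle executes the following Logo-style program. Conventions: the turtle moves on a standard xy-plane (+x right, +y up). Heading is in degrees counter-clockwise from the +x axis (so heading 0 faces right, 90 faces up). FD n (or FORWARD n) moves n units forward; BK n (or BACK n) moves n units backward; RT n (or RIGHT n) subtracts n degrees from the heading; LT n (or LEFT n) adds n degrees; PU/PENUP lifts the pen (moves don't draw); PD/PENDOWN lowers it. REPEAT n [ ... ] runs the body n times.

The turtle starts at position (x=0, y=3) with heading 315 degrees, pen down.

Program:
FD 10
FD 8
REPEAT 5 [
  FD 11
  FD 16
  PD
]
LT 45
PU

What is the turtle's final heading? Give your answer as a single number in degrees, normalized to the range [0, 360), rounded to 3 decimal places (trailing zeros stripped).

Answer: 0

Derivation:
Executing turtle program step by step:
Start: pos=(0,3), heading=315, pen down
FD 10: (0,3) -> (7.071,-4.071) [heading=315, draw]
FD 8: (7.071,-4.071) -> (12.728,-9.728) [heading=315, draw]
REPEAT 5 [
  -- iteration 1/5 --
  FD 11: (12.728,-9.728) -> (20.506,-17.506) [heading=315, draw]
  FD 16: (20.506,-17.506) -> (31.82,-28.82) [heading=315, draw]
  PD: pen down
  -- iteration 2/5 --
  FD 11: (31.82,-28.82) -> (39.598,-36.598) [heading=315, draw]
  FD 16: (39.598,-36.598) -> (50.912,-47.912) [heading=315, draw]
  PD: pen down
  -- iteration 3/5 --
  FD 11: (50.912,-47.912) -> (58.69,-55.69) [heading=315, draw]
  FD 16: (58.69,-55.69) -> (70.004,-67.004) [heading=315, draw]
  PD: pen down
  -- iteration 4/5 --
  FD 11: (70.004,-67.004) -> (77.782,-74.782) [heading=315, draw]
  FD 16: (77.782,-74.782) -> (89.095,-86.095) [heading=315, draw]
  PD: pen down
  -- iteration 5/5 --
  FD 11: (89.095,-86.095) -> (96.874,-93.874) [heading=315, draw]
  FD 16: (96.874,-93.874) -> (108.187,-105.187) [heading=315, draw]
  PD: pen down
]
LT 45: heading 315 -> 0
PU: pen up
Final: pos=(108.187,-105.187), heading=0, 12 segment(s) drawn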